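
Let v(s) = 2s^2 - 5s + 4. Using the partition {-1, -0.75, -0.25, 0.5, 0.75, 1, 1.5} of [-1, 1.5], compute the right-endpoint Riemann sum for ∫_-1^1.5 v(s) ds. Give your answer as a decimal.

Subinterval widths: 0.25, 0.5, 0.75, 0.25, 0.25, 0.5.
Right endpoints: -0.75, -0.25, 0.5, 0.75, 1, 1.5.
v(-0.75) = 8.875, v(-0.25) = 5.375, v(0.5) = 2, v(0.75) = 1.375, v(1) = 1, v(1.5) = 1.
Sum = Σ Δs_i · v(s_i).
Sum = 7.5.

7.5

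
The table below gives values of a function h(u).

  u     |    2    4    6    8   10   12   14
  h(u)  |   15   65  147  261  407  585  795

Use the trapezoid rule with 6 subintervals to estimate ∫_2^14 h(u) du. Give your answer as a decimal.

Δu = 2.
T_6 = (2/2)·[15 + 2·65 + 2·147 + 2·261 + 2·407 + 2·585 + 795] = 3740.

3740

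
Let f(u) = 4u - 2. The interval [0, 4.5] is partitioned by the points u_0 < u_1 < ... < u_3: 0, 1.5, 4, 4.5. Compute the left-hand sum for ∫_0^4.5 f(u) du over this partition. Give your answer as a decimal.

Subinterval widths: 1.5, 2.5, 0.5.
Left endpoints: 0, 1.5, 4.
f(0) = -2, f(1.5) = 4, f(4) = 14.
Sum = Σ Δu_i · f(u_i).
Sum = 14.

14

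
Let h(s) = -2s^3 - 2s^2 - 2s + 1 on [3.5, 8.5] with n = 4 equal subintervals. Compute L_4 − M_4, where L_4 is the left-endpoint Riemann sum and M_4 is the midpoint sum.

721.09375

L_4 = -2225.
M_4 = -2946.09375.
L_4 − M_4 = 721.09375.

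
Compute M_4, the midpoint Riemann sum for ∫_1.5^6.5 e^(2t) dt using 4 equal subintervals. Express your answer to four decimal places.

172602.8611

Δt = (6.5 − 1.5)/4 = 1.25.
Midpoints: 2.125, 3.375, 4.625, 5.875.
f(2.125) ≈ 70.1054, f(3.375) ≈ 854.0588, f(4.625) ≈ 10404.5657, f(5.875) ≈ 126753.5590.
Sum = Δt · [f(2.125) + f(3.375) + f(4.625) + f(5.875)].
Sum ≈ 172602.8611.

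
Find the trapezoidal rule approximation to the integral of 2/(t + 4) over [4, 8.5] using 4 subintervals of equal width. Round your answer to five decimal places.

Δt = (8.5 − 4)/4 = 1.125.
f(4) = 0.25, f(5.125) = 16/73, f(6.25) = 8/41, f(7.375) = 16/91, f(8.5) = 0.16.
T_4 = (Δt/2)·[f(t_0) + 2f(t_1) + 2f(t_2) + 2f(t_3) + f(t_4)].
Sum ≈ 0.89451.

0.89451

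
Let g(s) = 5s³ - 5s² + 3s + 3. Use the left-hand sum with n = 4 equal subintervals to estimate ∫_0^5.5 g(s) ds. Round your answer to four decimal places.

511.9619

Δs = (5.5 − 0)/4 = 1.375.
Left endpoints: 0, 1.375, 2.75, 4.125.
g(0) = 3, g(1.375) = 5463/512, g(2.75) = 77.421875, g(4.125) = 143997/512.
Sum = Δs · [g(0) + g(1.375) + g(2.75) + g(4.125)].
Sum ≈ 511.9619.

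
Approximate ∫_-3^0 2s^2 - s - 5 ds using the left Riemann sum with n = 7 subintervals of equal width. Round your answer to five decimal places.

Δs = (0 − (-3))/7 = 3/7.
Left endpoints: -3, -18/7, -15/7, -12/7, -9/7, -6/7, -3/7.
f(-3) = 16, f(-18/7) = 529/49, f(-15/7) = 310/49, f(-12/7) = 127/49, f(-9/7) = -20/49, f(-6/7) = -131/49, f(-3/7) = -206/49.
Sum = Δs · [f(-3) + f(-18/7) + f(-15/7) + ...].
Sum ≈ 12.18367.

12.18367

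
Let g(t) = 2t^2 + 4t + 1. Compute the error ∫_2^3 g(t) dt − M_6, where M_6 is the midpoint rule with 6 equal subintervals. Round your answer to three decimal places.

Exact integral: ∫_2^3 g(t) dt ≈ 23.66667.
M_6 ≈ 23.66204.
Error ≈ 23.66667 − 23.66204 ≈ 0.005.

0.005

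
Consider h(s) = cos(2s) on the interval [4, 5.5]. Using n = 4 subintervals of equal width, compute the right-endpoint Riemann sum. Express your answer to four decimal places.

Δs = (5.5 − 4)/4 = 0.375.
Right endpoints: 4.375, 4.75, 5.125, 5.5.
h(4.375) ≈ -0.7808, h(4.75) ≈ -0.9972, h(5.125) ≈ -0.6784, h(5.5) ≈ 0.0044.
Sum = Δs · [h(4.375) + h(4.75) + h(5.125) + h(5.5)].
Sum ≈ -0.9195.

-0.9195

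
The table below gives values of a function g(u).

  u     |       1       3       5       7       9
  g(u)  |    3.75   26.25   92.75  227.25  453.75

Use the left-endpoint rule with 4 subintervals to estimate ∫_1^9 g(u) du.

700

Δu = 2.
Sum = 2·[3.75 + 26.25 + 92.75 + 227.25] = 700.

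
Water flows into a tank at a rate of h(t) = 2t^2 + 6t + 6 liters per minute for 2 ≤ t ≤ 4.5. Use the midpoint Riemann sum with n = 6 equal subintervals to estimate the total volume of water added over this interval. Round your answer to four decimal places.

Δt = (4.5 − 2)/6 = 5/12.
Midpoints: 53/24, 2.625, 73/24, 83/24, 3.875, 103/24.
h(53/24) = 8353/288, h(2.625) = 35.53125, h(73/24) = 12313/288, h(83/24) = 14593/288, h(3.875) = 59.28125, h(103/24) = 19753/288.
Sum = Δt · [h(53/24) + h(2.625) + h(73/24) + ...].
Sum ≈ 119.0943.

119.0943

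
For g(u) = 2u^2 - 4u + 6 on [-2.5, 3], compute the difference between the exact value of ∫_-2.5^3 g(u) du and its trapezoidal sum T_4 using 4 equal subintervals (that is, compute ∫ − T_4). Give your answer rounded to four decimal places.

-3.4661

Exact integral: ∫_-2.5^3 g(u) du ≈ 55.916667.
T_4 = 59.3828125.
Error ≈ 55.916667 − 59.3828125 ≈ -3.4661.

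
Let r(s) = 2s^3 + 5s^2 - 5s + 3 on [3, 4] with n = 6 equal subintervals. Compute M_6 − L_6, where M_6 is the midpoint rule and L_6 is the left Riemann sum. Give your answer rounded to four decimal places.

8.4861

M_6 ≈ 134.606481.
L_6 ≈ 126.120370.
M_6 − L_6 ≈ 8.4861.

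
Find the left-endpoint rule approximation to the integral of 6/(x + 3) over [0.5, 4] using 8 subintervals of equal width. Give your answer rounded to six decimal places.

Δx = (4 − 0.5)/8 = 0.4375.
Left endpoints: 0.5, 0.9375, 1.375, 1.8125, 2.25, 2.6875, 3.125, 3.5625.
f(0.5) = 12/7, f(0.9375) = 32/21, f(1.375) = 48/35, f(1.8125) = 96/77, f(2.25) = 8/7, f(2.6875) = 96/91, f(3.125) = 48/49, f(3.5625) = 32/35.
Sum = Δx · [f(0.5) + f(0.9375) + f(1.375) + ...].
Sum ≈ 4.352231.

4.352231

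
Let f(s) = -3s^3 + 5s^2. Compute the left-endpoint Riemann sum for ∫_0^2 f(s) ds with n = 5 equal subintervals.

1.92

Δs = (2 − 0)/5 = 0.4.
Left endpoints: 0, 0.4, 0.8, 1.2, 1.6.
f(0) = 0, f(0.4) = 0.608, f(0.8) = 1.664, f(1.2) = 2.016, f(1.6) = 0.512.
Sum = Δs · [f(0) + f(0.4) + f(0.8) + f(1.2) + f(1.6)].
Sum = 1.92.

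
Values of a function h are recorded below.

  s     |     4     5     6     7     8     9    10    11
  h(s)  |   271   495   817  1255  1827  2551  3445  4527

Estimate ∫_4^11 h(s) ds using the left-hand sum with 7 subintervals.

Δs = 1.
Sum = 1·[271 + 495 + 817 + 1255 + 1827 + 2551 + 3445] = 10661.

10661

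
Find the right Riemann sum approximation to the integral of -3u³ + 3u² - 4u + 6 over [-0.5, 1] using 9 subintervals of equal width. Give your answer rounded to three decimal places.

Δu = (1 − (-0.5))/9 = 1/6.
Right endpoints: -1/3, -1/6, 0, 1/6, 1/3, 0.5, 2/3, 5/6, 1.
f(-1/3) = 70/9, f(-1/6) = 487/72, f(0) = 6, f(1/6) = 389/72, f(1/3) = 44/9, f(0.5) = 4.375, f(2/3) = 34/9, f(5/6) = 217/72, f(1) = 2.
Sum = Δu · [f(-1/3) + f(-1/6) + f(0) + ...].
Sum ≈ 7.333.

7.333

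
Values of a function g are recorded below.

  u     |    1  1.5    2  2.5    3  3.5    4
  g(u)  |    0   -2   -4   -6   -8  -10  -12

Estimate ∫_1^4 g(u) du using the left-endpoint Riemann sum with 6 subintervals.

Δu = 0.5.
Sum = 0.5·[0 + (-2) + (-4) + (-6) + (-8) + (-10)] = -15.

-15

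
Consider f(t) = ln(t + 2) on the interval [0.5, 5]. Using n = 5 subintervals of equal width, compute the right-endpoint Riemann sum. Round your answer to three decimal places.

7.277

Δt = (5 − 0.5)/5 = 0.9.
Right endpoints: 1.4, 2.3, 3.2, 4.1, 5.
f(1.4) ≈ 1.224, f(2.3) ≈ 1.459, f(3.2) ≈ 1.649, f(4.1) ≈ 1.808, f(5) ≈ 1.946.
Sum = Δt · [f(1.4) + f(2.3) + f(3.2) + f(4.1) + f(5)].
Sum ≈ 7.277.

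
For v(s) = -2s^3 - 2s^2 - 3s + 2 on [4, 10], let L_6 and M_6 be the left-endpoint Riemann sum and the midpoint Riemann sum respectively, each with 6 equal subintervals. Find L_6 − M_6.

963

L_6 = -4625.
M_6 = -5588.
L_6 − M_6 = 963.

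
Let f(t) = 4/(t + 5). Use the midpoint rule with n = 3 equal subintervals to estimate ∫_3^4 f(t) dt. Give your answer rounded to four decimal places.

Δt = (4 − 3)/3 = 1/3.
Midpoints: 19/6, 3.5, 23/6.
f(19/6) = 24/49, f(3.5) = 8/17, f(23/6) = 24/53.
Sum = Δt · [f(19/6) + f(3.5) + f(23/6)].
Sum ≈ 0.4711.

0.4711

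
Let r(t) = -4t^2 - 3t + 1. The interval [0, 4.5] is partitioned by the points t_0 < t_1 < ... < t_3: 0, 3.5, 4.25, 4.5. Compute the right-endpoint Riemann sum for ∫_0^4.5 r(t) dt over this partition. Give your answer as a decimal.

-291.125

Subinterval widths: 3.5, 0.75, 0.25.
Right endpoints: 3.5, 4.25, 4.5.
r(3.5) = -58.5, r(4.25) = -84, r(4.5) = -93.5.
Sum = Σ Δt_i · r(t_i).
Sum = -291.125.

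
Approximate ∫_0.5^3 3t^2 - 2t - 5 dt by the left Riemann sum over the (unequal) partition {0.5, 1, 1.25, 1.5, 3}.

-6.203125

Subinterval widths: 0.5, 0.25, 0.25, 1.5.
Left endpoints: 0.5, 1, 1.25, 1.5.
f(0.5) = -5.25, f(1) = -4, f(1.25) = -2.8125, f(1.5) = -1.25.
Sum = Σ Δt_i · f(t_i).
Sum = -6.203125.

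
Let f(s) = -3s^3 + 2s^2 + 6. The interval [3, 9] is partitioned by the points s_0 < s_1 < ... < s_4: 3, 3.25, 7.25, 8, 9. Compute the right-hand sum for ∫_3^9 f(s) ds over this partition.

-7217.90234375

Subinterval widths: 0.25, 4, 0.75, 1.
Right endpoints: 3.25, 7.25, 8, 9.
f(3.25) = -75.859375, f(7.25) = -1032.109375, f(8) = -1402, f(9) = -2019.
Sum = Σ Δs_i · f(s_i).
Sum = -7217.90234375.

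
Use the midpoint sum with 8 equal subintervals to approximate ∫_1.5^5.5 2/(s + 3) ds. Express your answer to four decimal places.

1.2712

Δs = (5.5 − 1.5)/8 = 0.5.
Midpoints: 1.75, 2.25, 2.75, 3.25, 3.75, 4.25, 4.75, 5.25.
f(1.75) = 8/19, f(2.25) = 8/21, f(2.75) = 8/23, f(3.25) = 0.32, f(3.75) = 8/27, f(4.25) = 8/29, f(4.75) = 8/31, f(5.25) = 8/33.
Sum = Δs · [f(1.75) + f(2.25) + f(2.75) + ...].
Sum ≈ 1.2712.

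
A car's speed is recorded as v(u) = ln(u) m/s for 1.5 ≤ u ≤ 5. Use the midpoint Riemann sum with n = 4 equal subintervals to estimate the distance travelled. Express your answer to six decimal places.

Δu = (5 − 1.5)/4 = 0.875.
Midpoints: 1.9375, 2.8125, 3.6875, 4.5625.
v(1.9375) ≈ 0.661398, v(2.8125) ≈ 1.034074, v(3.6875) ≈ 1.304949, v(4.5625) ≈ 1.517871.
Sum = Δu · [v(1.9375) + v(2.8125) + v(3.6875) + v(4.5625)].
Sum ≈ 3.953505.

3.953505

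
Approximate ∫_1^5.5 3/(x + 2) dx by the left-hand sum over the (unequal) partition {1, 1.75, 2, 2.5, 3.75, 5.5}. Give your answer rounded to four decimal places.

Subinterval widths: 0.75, 0.25, 0.5, 1.25, 1.75.
Left endpoints: 1, 1.75, 2, 2.5, 3.75.
f(1) = 1, f(1.75) = 0.8, f(2) = 0.75, f(2.5) = 2/3, f(3.75) = 12/23.
Sum = Σ Δx_i · f(x_i).
Sum ≈ 3.0714.

3.0714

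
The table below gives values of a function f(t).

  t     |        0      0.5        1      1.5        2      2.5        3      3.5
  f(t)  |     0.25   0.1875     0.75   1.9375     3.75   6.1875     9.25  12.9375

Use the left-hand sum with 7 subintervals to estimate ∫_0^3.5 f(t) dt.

Δt = 0.5.
Sum = 0.5·[0.25 + 0.1875 + 0.75 + 1.9375 + 3.75 + 6.1875 + 9.25] = 11.15625.

11.15625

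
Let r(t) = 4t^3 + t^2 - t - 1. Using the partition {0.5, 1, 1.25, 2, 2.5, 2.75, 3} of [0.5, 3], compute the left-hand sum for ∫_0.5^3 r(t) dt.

60.28125

Subinterval widths: 0.5, 0.25, 0.75, 0.5, 0.25, 0.25.
Left endpoints: 0.5, 1, 1.25, 2, 2.5, 2.75.
r(0.5) = -0.75, r(1) = 3, r(1.25) = 7.125, r(2) = 33, r(2.5) = 65.25, r(2.75) = 87.
Sum = Σ Δt_i · r(t_i).
Sum = 60.28125.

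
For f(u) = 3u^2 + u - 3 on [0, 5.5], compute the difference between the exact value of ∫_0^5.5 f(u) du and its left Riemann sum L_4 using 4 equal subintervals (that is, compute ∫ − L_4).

60.97265625

Exact integral: ∫_0^5.5 f(u) du = 165.
L_4 = 104.02734375.
Error = 165 − 104.02734375 = 60.97265625.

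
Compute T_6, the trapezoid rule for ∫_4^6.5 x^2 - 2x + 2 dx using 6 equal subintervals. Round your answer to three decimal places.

49.031

Δx = (6.5 − 4)/6 = 5/12.
f(4) = 10, f(53/12) = 1825/144, f(29/6) = 565/36, f(5.25) = 19.0625, f(17/3) = 205/9, f(73/12) = 3865/144, f(6.5) = 31.25.
T_6 = (Δx/2)·[f(x_0) + 2f(x_1) + ... + 2f(x_{5}) + f(x_6)].
Sum ≈ 49.031.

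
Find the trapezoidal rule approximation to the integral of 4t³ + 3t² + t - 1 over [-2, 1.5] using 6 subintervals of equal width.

Δt = (1.5 − (-2))/6 = 7/12.
f(-2) = -23, f(-17/12) = -839/108, f(-5/6) = -223/108, f(-0.25) = -1.125, f(1/3) = -5/27, f(11/12) = 149/27, f(1.5) = 20.75.
T_6 = (Δt/2)·[f(t_0) + 2f(t_1) + ... + 2f(t_{5}) + f(t_6)].
Sum = -3.9375.

-3.9375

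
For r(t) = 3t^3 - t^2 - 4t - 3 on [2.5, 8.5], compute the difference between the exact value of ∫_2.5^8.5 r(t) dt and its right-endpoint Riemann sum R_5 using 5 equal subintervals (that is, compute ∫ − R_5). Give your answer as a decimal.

Exact integral: ∫_2.5^8.5 r(t) dt = 3536.25.
R_5 = 4629.39.
Error = 3536.25 − 4629.39 = -1093.14.

-1093.14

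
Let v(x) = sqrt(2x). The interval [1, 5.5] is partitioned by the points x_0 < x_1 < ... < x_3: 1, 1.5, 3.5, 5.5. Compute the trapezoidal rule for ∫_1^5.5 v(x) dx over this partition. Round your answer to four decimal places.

Subinterval widths: 0.5, 2, 2.
v(1) ≈ 1.4142, v(1.5) ≈ 1.7321, v(3.5) ≈ 2.6458, v(5.5) ≈ 3.3166.
On each subinterval the trapezoid contributes (Δx_i/2)·[v(x_{i-1}) + v(x_i)].
Sum ≈ 11.1267.

11.1267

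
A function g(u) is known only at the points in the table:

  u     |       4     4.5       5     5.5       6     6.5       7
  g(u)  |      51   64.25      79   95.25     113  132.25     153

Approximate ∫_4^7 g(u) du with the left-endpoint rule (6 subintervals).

267.375

Δu = 0.5.
Sum = 0.5·[51 + 64.25 + 79 + 95.25 + 113 + 132.25] = 267.375.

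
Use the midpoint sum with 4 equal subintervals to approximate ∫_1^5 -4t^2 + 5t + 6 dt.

-80

Δt = (5 − 1)/4 = 1.
Midpoints: 1.5, 2.5, 3.5, 4.5.
f(1.5) = 4.5, f(2.5) = -6.5, f(3.5) = -25.5, f(4.5) = -52.5.
Sum = Δt · [f(1.5) + f(2.5) + f(3.5) + f(4.5)].
Sum = -80.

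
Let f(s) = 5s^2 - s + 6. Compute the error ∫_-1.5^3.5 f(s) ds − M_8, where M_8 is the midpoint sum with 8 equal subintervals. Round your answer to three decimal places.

Exact integral: ∫_-1.5^3.5 f(s) ds ≈ 102.08333.
M_8 = 101.26953125.
Error ≈ 102.08333 − 101.26953125 ≈ 0.814.

0.814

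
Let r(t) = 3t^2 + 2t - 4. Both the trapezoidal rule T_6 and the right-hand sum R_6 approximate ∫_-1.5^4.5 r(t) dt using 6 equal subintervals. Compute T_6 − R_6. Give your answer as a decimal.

-33

T_6 = 91.5.
R_6 = 124.5.
T_6 − R_6 = -33.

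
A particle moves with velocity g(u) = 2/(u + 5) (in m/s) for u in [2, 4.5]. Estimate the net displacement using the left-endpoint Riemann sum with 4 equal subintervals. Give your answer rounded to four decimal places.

Δu = (4.5 − 2)/4 = 0.625.
Left endpoints: 2, 2.625, 3.25, 3.875.
g(2) = 2/7, g(2.625) = 16/61, g(3.25) = 8/33, g(3.875) = 16/71.
Sum = Δu · [g(2) + g(2.625) + g(3.25) + g(3.875)].
Sum ≈ 0.6349.

0.6349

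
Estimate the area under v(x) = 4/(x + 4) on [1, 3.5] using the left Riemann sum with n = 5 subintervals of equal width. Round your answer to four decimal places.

Δx = (3.5 − 1)/5 = 0.5.
Left endpoints: 1, 1.5, 2, 2.5, 3.
v(1) = 0.8, v(1.5) = 8/11, v(2) = 2/3, v(2.5) = 8/13, v(3) = 4/7.
Sum = Δx · [v(1) + v(1.5) + v(2) + v(2.5) + v(3)].
Sum ≈ 1.6904.

1.6904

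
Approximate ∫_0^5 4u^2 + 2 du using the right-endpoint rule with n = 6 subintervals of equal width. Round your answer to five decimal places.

220.64815

Δu = (5 − 0)/6 = 5/6.
Right endpoints: 5/6, 5/3, 2.5, 10/3, 25/6, 5.
f(5/6) = 43/9, f(5/3) = 118/9, f(2.5) = 27, f(10/3) = 418/9, f(25/6) = 643/9, f(5) = 102.
Sum = Δu · [f(5/6) + f(5/3) + f(2.5) + ...].
Sum ≈ 220.64815.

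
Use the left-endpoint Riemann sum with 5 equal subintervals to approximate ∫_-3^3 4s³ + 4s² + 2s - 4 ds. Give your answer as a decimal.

Δs = (3 − (-3))/5 = 1.2.
Left endpoints: -3, -1.8, -0.6, 0.6, 1.8.
f(-3) = -82, f(-1.8) = -17.968, f(-0.6) = -4.624, f(0.6) = -0.496, f(1.8) = 35.888.
Sum = Δs · [f(-3) + f(-1.8) + f(-0.6) + f(0.6) + f(1.8)].
Sum = -83.04.

-83.04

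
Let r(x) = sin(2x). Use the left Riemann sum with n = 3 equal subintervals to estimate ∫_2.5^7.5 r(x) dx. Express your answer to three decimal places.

-1.425

Δx = (7.5 − 2.5)/3 = 5/3.
Left endpoints: 2.5, 25/6, 35/6.
r(2.5) ≈ -0.959, r(25/6) ≈ 0.887, r(35/6) ≈ -0.783.
Sum = Δx · [r(2.5) + r(25/6) + r(35/6)].
Sum ≈ -1.425.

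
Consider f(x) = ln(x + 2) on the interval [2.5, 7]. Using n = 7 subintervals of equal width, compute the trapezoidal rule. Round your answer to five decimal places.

8.50285

Δx = (7 − 2.5)/7 = 9/14.
f(2.5) ≈ 1.50408, f(22/7) ≈ 1.63761, f(53/14) ≈ 1.75539, f(31/7) ≈ 1.86075, f(71/14) ≈ 1.95606, f(40/7) ≈ 2.04307, f(89/14) ≈ 2.12312, f(7) ≈ 2.19722.
T_7 = (Δx/2)·[f(x_0) + 2f(x_1) + ... + 2f(x_{6}) + f(x_7)].
Sum ≈ 8.50285.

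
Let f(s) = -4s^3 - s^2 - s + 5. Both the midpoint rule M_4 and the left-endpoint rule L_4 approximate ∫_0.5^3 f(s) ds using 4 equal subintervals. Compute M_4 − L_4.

M_4 = -79.98046875.
L_4 = -48.2421875.
M_4 − L_4 = -31.73828125.

-31.73828125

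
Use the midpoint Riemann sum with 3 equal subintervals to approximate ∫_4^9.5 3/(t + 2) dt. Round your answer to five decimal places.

Δt = (9.5 − 4)/3 = 11/6.
Midpoints: 59/12, 6.75, 103/12.
f(59/12) = 36/83, f(6.75) = 12/35, f(103/12) = 36/127.
Sum = Δt · [f(59/12) + f(6.75) + f(103/12)].
Sum ≈ 1.94344.

1.94344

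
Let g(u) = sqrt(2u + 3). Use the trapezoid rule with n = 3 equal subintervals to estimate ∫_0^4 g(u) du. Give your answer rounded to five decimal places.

10.38875

Δu = (4 − 0)/3 = 4/3.
g(0) ≈ 1.73205, g(4/3) ≈ 2.38048, g(8/3) ≈ 2.88675, g(4) ≈ 3.31662.
T_3 = (Δu/2)·[g(u_0) + 2g(u_1) + 2g(u_2) + g(u_3)].
Sum ≈ 10.38875.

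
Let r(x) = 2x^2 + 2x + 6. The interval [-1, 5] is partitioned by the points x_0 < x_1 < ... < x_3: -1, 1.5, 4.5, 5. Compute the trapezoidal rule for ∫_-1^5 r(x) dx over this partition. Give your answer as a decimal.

158.25

Subinterval widths: 2.5, 3, 0.5.
r(-1) = 6, r(1.5) = 13.5, r(4.5) = 55.5, r(5) = 66.
On each subinterval the trapezoid contributes (Δx_i/2)·[r(x_{i-1}) + r(x_i)].
Sum = 158.25.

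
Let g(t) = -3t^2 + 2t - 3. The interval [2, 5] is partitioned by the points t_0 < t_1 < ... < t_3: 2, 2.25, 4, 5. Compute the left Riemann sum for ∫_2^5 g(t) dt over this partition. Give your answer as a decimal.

-69.703125

Subinterval widths: 0.25, 1.75, 1.
Left endpoints: 2, 2.25, 4.
g(2) = -11, g(2.25) = -13.6875, g(4) = -43.
Sum = Σ Δt_i · g(t_i).
Sum = -69.703125.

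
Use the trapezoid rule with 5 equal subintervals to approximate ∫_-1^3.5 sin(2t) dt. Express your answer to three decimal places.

-0.418

Δt = (3.5 − (-1))/5 = 0.9.
f(-1) ≈ -0.909, f(-0.1) ≈ -0.199, f(0.8) ≈ 1.000, f(1.7) ≈ -0.256, f(2.6) ≈ -0.883, f(3.5) ≈ 0.657.
T_5 = (Δt/2)·[f(t_0) + 2f(t_1) + ... + 2f(t_{4}) + f(t_5)].
Sum ≈ -0.418.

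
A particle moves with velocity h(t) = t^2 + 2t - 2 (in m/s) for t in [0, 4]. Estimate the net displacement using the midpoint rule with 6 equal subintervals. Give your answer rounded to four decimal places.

Δt = (4 − 0)/6 = 2/3.
Midpoints: 1/3, 1, 5/3, 7/3, 3, 11/3.
h(1/3) = -11/9, h(1) = 1, h(5/3) = 37/9, h(7/3) = 73/9, h(3) = 13, h(11/3) = 169/9.
Sum = Δt · [h(1/3) + h(1) + h(5/3) + ...].
Sum ≈ 29.1852.

29.1852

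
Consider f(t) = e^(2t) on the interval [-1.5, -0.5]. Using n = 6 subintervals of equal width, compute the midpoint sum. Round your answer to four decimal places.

Δt = (-0.5 − (-1.5))/6 = 1/6.
Midpoints: -17/12, -1.25, -13/12, -11/12, -0.75, -7/12.
f(-17/12) ≈ 0.0588, f(-1.25) ≈ 0.0821, f(-13/12) ≈ 0.1146, f(-11/12) ≈ 0.1599, f(-0.75) ≈ 0.2231, f(-7/12) ≈ 0.3114.
Sum = Δt · [f(-17/12) + f(-1.25) + f(-13/12) + ...].
Sum ≈ 0.1583.

0.1583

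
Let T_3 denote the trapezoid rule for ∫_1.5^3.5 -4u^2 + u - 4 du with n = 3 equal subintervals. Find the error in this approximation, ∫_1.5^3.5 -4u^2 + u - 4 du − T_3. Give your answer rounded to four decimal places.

0.5926

Exact integral: ∫_1.5^3.5 f(u) du ≈ -55.666667.
T_3 ≈ -56.259259.
Error ≈ -55.666667 − (-56.259259) ≈ 0.5926.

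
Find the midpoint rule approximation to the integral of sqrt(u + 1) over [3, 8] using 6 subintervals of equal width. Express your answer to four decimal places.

12.6691

Δu = (8 − 3)/6 = 5/6.
Midpoints: 41/12, 4.25, 61/12, 71/12, 6.75, 91/12.
f(41/12) ≈ 2.1016, f(4.25) ≈ 2.2913, f(61/12) ≈ 2.4664, f(71/12) ≈ 2.6300, f(6.75) ≈ 2.7839, f(91/12) ≈ 2.9297.
Sum = Δu · [f(41/12) + f(4.25) + f(61/12) + ...].
Sum ≈ 12.6691.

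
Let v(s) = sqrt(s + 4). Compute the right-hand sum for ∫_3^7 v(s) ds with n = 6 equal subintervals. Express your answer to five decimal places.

Δs = (7 − 3)/6 = 2/3.
Right endpoints: 11/3, 13/3, 5, 17/3, 19/3, 7.
v(11/3) ≈ 2.76887, v(13/3) ≈ 2.88675, v(5) ≈ 3.00000, v(17/3) ≈ 3.10913, v(19/3) ≈ 3.21455, v(7) ≈ 3.31662.
Sum = Δs · [v(11/3) + v(13/3) + v(5) + ...].
Sum ≈ 12.19728.

12.19728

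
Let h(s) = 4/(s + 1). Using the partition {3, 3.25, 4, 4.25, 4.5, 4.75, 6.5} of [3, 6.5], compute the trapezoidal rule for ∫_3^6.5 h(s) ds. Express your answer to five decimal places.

Subinterval widths: 0.25, 0.75, 0.25, 0.25, 0.25, 1.75.
h(3) = 1, h(3.25) = 16/17, h(4) = 0.8, h(4.25) = 16/21, h(4.5) = 8/11, h(4.75) = 16/23, h(6.5) = 8/15.
On each subinterval the trapezoid contributes (Δs_i/2)·[h(s_{i-1}) + h(s_i)].
Sum ≈ 2.53020.

2.53020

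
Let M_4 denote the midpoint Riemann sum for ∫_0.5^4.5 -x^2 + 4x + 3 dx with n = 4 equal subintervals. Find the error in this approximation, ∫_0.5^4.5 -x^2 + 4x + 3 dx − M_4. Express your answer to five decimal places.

-0.33333

Exact integral: ∫_0.5^4.5 f(x) dx ≈ 21.6666667.
M_4 = 22.
Error ≈ 21.6666667 − 22 ≈ -0.33333.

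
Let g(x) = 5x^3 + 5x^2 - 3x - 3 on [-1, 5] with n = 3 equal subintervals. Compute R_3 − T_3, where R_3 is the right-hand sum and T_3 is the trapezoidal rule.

R_3 = 1808.
T_3 = 1076.
R_3 − T_3 = 732.

732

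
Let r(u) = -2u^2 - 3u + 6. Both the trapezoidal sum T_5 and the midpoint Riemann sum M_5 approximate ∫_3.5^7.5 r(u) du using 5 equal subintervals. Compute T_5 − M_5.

-1.28

T_5 = -295.52.
M_5 = -294.24.
T_5 − M_5 = -1.28.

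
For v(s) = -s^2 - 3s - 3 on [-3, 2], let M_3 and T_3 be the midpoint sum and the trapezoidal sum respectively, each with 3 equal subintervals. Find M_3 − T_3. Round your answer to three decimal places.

M_3 ≈ -18.00926.
T_3 ≈ -21.48148.
M_3 − T_3 ≈ 3.472.

3.472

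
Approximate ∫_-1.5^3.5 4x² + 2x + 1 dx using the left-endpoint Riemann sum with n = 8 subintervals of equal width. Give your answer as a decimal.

62.34375

Δx = (3.5 − (-1.5))/8 = 0.625.
Left endpoints: -1.5, -0.875, -0.25, 0.375, 1, 1.625, 2.25, 2.875.
f(-1.5) = 7, f(-0.875) = 2.3125, f(-0.25) = 0.75, f(0.375) = 2.3125, f(1) = 7, f(1.625) = 14.8125, f(2.25) = 25.75, f(2.875) = 39.8125.
Sum = Δx · [f(-1.5) + f(-0.875) + f(-0.25) + ...].
Sum = 62.34375.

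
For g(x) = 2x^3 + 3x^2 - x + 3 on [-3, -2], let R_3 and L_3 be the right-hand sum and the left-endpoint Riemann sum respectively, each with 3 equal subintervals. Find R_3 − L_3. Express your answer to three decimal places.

7.333

R_3 ≈ -4.55556.
L_3 ≈ -11.88889.
R_3 − L_3 ≈ 7.333.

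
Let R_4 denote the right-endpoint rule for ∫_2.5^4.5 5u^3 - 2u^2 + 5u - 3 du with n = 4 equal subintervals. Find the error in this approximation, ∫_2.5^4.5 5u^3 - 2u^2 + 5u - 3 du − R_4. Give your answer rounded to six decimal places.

-94.083333

Exact integral: ∫_2.5^4.5 f(u) du ≈ 442.41666667.
R_4 = 536.5.
Error ≈ 442.41666667 − 536.5 ≈ -94.083333.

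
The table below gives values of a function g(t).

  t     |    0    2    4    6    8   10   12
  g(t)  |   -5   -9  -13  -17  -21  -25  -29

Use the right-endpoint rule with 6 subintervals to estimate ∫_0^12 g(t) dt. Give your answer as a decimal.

Δt = 2.
Sum = 2·[(-9) + (-13) + (-17) + (-21) + (-25) + (-29)] = -228.

-228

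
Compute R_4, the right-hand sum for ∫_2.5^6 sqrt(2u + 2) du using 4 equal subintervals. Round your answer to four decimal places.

Δu = (6 − 2.5)/4 = 0.875.
Right endpoints: 3.375, 4.25, 5.125, 6.
f(3.375) ≈ 2.9580, f(4.25) ≈ 3.2404, f(5.125) ≈ 3.5000, f(6) ≈ 3.7417.
Sum = Δu · [f(3.375) + f(4.25) + f(5.125) + f(6)].
Sum ≈ 11.7601.

11.7601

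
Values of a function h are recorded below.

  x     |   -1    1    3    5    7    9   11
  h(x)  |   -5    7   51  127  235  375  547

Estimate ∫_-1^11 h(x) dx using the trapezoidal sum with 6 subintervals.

2132

Δx = 2.
T_6 = (2/2)·[(-5) + 2·7 + 2·51 + 2·127 + 2·235 + 2·375 + 547] = 2132.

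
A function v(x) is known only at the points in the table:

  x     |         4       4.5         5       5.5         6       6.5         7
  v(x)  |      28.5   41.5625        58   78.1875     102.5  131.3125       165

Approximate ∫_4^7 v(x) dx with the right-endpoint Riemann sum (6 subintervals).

288.28125

Δx = 0.5.
Sum = 0.5·[41.5625 + 58 + 78.1875 + 102.5 + 131.3125 + 165] = 288.28125.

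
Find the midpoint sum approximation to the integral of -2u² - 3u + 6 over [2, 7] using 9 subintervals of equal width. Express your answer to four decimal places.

-260.5761

Δu = (7 − 2)/9 = 5/9.
Midpoints: 41/18, 17/6, 61/18, 71/18, 4.5, 91/18, 101/18, 37/6, 121/18.
f(41/18) = -908/81, f(17/6) = -167/9, f(61/18) = -2198/81, f(71/18) = -2993/81, f(4.5) = -48, f(91/18) = -4883/81, f(101/18) = -5978/81, f(37/6) = -797/9, f(121/18) = -8468/81.
Sum = Δu · [f(41/18) + f(17/6) + f(61/18) + ...].
Sum ≈ -260.5761.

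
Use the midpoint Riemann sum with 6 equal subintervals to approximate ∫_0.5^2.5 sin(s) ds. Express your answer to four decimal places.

1.6865

Δs = (2.5 − 0.5)/6 = 1/3.
Midpoints: 2/3, 1, 4/3, 5/3, 2, 7/3.
f(2/3) ≈ 0.6184, f(1) ≈ 0.8415, f(4/3) ≈ 0.9719, f(5/3) ≈ 0.9954, f(2) ≈ 0.9093, f(7/3) ≈ 0.7231.
Sum = Δs · [f(2/3) + f(1) + f(4/3) + ...].
Sum ≈ 1.6865.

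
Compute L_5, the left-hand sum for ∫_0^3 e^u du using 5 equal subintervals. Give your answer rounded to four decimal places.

Δu = (3 − 0)/5 = 0.6.
Left endpoints: 0, 0.6, 1.2, 1.8, 2.4.
f(0) ≈ 1.0000, f(0.6) ≈ 1.8221, f(1.2) ≈ 3.3201, f(1.8) ≈ 6.0496, f(2.4) ≈ 11.0232.
Sum = Δu · [f(0) + f(0.6) + f(1.2) + f(1.8) + f(2.4)].
Sum ≈ 13.9290.

13.9290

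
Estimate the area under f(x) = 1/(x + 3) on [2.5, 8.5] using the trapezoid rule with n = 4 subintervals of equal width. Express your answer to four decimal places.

0.7423

Δx = (8.5 − 2.5)/4 = 1.5.
f(2.5) = 2/11, f(4) = 1/7, f(5.5) = 2/17, f(7) = 0.1, f(8.5) = 2/23.
T_4 = (Δx/2)·[f(x_0) + 2f(x_1) + 2f(x_2) + 2f(x_3) + f(x_4)].
Sum ≈ 0.7423.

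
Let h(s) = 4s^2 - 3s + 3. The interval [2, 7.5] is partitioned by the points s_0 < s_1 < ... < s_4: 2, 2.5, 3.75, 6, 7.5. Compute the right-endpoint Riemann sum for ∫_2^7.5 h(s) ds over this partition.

668.75

Subinterval widths: 0.5, 1.25, 2.25, 1.5.
Right endpoints: 2.5, 3.75, 6, 7.5.
h(2.5) = 20.5, h(3.75) = 48, h(6) = 129, h(7.5) = 205.5.
Sum = Σ Δs_i · h(s_i).
Sum = 668.75.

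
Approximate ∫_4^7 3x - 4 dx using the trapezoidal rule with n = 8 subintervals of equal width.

Δx = (7 − 4)/8 = 0.375.
f(4) = 8, f(4.375) = 9.125, f(4.75) = 10.25, f(5.125) = 11.375, f(5.5) = 12.5, f(5.875) = 13.625, f(6.25) = 14.75, f(6.625) = 15.875, f(7) = 17.
T_8 = (Δx/2)·[f(x_0) + 2f(x_1) + ... + 2f(x_{7}) + f(x_8)].
Sum = 37.5.

37.5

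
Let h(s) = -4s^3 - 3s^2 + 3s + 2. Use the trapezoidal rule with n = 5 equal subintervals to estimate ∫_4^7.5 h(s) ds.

-3219.1425

Δs = (7.5 − 4)/5 = 0.7.
h(4) = -290, h(4.7) = -465.462, h(5.4) = -699.136, h(6.1) = -999.254, h(6.8) = -1374.048, h(7.5) = -1831.75.
T_5 = (Δs/2)·[h(s_0) + 2h(s_1) + ... + 2h(s_{4}) + h(s_5)].
Sum = -3219.1425.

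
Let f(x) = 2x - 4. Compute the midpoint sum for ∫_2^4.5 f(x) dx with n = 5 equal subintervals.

6.25

Δx = (4.5 − 2)/5 = 0.5.
Midpoints: 2.25, 2.75, 3.25, 3.75, 4.25.
f(2.25) = 0.5, f(2.75) = 1.5, f(3.25) = 2.5, f(3.75) = 3.5, f(4.25) = 4.5.
Sum = Δx · [f(2.25) + f(2.75) + f(3.25) + f(3.75) + f(4.25)].
Sum = 6.25.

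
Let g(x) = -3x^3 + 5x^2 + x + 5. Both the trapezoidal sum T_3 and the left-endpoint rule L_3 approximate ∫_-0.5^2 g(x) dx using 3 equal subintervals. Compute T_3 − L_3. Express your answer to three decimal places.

T_3 ≈ 15.45718.
L_3 ≈ 16.75926.
T_3 − L_3 ≈ -1.302.

-1.302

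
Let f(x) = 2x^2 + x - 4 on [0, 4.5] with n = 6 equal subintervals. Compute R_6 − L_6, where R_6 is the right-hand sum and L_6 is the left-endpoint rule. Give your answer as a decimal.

R_6 = 70.59375.
L_6 = 36.84375.
R_6 − L_6 = 33.75.

33.75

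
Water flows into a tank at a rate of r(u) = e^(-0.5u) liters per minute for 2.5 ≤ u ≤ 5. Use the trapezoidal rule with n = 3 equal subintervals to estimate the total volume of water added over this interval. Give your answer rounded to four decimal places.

0.4147

Δu = (5 − 2.5)/3 = 5/6.
r(2.5) ≈ 0.2865, r(10/3) ≈ 0.1889, r(25/6) ≈ 0.1245, r(5) ≈ 0.0821.
T_3 = (Δu/2)·[r(u_0) + 2r(u_1) + 2r(u_2) + r(u_3)].
Sum ≈ 0.4147.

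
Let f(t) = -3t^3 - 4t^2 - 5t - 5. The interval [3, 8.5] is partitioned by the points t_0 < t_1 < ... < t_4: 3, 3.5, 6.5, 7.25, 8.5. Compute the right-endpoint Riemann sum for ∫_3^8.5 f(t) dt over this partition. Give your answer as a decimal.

-6960.83203125

Subinterval widths: 0.5, 3, 0.75, 1.25.
Right endpoints: 3.5, 6.5, 7.25, 8.5.
f(3.5) = -200.125, f(6.5) = -1030.375, f(7.25) = -1394.734375, f(8.5) = -2178.875.
Sum = Σ Δt_i · f(t_i).
Sum = -6960.83203125.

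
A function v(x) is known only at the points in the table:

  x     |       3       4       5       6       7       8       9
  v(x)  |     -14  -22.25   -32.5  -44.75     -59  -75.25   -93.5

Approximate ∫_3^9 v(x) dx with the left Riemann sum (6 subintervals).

-247.75

Δx = 1.
Sum = 1·[(-14) + (-22.25) + (-32.5) + (-44.75) + (-59) + (-75.25)] = -247.75.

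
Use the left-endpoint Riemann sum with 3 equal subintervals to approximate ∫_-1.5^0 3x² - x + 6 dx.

Δx = (0 − (-1.5))/3 = 0.5.
Left endpoints: -1.5, -1, -0.5.
f(-1.5) = 14.25, f(-1) = 10, f(-0.5) = 7.25.
Sum = Δx · [f(-1.5) + f(-1) + f(-0.5)].
Sum = 15.75.

15.75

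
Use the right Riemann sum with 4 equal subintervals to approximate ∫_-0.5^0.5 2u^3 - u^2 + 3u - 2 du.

Δu = (0.5 − (-0.5))/4 = 0.25.
Right endpoints: -0.25, 0, 0.25, 0.5.
f(-0.25) = -2.84375, f(0) = -2, f(0.25) = -1.28125, f(0.5) = -0.5.
Sum = Δu · [f(-0.25) + f(0) + f(0.25) + f(0.5)].
Sum = -1.65625.

-1.65625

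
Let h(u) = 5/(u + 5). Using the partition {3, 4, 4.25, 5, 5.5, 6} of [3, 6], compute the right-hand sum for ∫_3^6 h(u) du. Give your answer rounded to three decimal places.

1.531

Subinterval widths: 1, 0.25, 0.75, 0.5, 0.5.
Right endpoints: 4, 4.25, 5, 5.5, 6.
h(4) = 5/9, h(4.25) = 20/37, h(5) = 0.5, h(5.5) = 10/21, h(6) = 5/11.
Sum = Σ Δu_i · h(u_i).
Sum ≈ 1.531.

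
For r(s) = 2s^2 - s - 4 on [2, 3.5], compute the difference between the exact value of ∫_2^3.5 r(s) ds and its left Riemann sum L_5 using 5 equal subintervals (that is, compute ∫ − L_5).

2.205

Exact integral: ∫_2^3.5 r(s) ds = 13.125.
L_5 = 10.92.
Error = 13.125 − 10.92 = 2.205.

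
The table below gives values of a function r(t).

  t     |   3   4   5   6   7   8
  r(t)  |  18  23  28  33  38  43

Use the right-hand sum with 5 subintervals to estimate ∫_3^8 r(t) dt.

Δt = 1.
Sum = 1·[23 + 28 + 33 + 38 + 43] = 165.

165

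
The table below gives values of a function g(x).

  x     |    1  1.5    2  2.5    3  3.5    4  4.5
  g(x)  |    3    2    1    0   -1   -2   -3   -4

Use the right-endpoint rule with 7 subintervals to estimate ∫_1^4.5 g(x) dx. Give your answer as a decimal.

Δx = 0.5.
Sum = 0.5·[2 + 1 + 0 + (-1) + (-2) + (-3) + (-4)] = -3.5.

-3.5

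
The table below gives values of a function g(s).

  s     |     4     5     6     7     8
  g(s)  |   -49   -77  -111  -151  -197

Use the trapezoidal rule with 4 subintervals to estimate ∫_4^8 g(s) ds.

-462

Δs = 1.
T_4 = (1/2)·[(-49) + 2·(-77) + 2·(-111) + 2·(-151) + (-197)] = -462.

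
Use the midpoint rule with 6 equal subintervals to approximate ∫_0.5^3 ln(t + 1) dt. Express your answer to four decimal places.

Δt = (3 − 0.5)/6 = 5/12.
Midpoints: 17/24, 1.125, 37/24, 47/24, 2.375, 67/24.
f(17/24) ≈ 0.5355, f(1.125) ≈ 0.7538, f(37/24) ≈ 0.9328, f(47/24) ≈ 1.0846, f(2.375) ≈ 1.2164, f(67/24) ≈ 1.3328.
Sum = Δt · [f(17/24) + f(1.125) + f(37/24) + ...].
Sum ≈ 2.4400.

2.4400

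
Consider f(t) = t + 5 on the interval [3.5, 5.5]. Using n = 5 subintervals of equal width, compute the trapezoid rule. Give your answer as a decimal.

19

Δt = (5.5 − 3.5)/5 = 0.4.
f(3.5) = 8.5, f(3.9) = 8.9, f(4.3) = 9.3, f(4.7) = 9.7, f(5.1) = 10.1, f(5.5) = 10.5.
T_5 = (Δt/2)·[f(t_0) + 2f(t_1) + ... + 2f(t_{4}) + f(t_5)].
Sum = 19.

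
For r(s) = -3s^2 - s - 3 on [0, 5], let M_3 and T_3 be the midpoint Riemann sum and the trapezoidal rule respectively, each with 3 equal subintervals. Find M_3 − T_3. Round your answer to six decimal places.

M_3 ≈ -149.02777778.
T_3 ≈ -159.44444444.
M_3 − T_3 ≈ 10.416667.

10.416667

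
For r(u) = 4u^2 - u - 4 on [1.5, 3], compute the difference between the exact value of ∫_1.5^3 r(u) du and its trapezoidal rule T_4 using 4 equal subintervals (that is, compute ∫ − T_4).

-0.140625

Exact integral: ∫_1.5^3 r(u) du = 22.125.
T_4 = 22.265625.
Error = 22.125 − 22.265625 = -0.140625.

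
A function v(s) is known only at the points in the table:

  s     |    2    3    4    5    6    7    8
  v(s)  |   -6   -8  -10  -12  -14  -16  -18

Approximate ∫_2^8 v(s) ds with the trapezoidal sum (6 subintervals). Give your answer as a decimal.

-72

Δs = 1.
T_6 = (1/2)·[(-6) + 2·(-8) + 2·(-10) + 2·(-12) + 2·(-14) + 2·(-16) + (-18)] = -72.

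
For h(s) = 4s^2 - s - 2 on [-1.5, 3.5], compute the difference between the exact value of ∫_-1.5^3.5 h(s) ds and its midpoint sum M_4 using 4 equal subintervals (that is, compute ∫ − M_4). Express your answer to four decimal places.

2.6042

Exact integral: ∫_-1.5^3.5 h(s) ds ≈ 46.666667.
M_4 = 44.0625.
Error ≈ 46.666667 − 44.0625 ≈ 2.6042.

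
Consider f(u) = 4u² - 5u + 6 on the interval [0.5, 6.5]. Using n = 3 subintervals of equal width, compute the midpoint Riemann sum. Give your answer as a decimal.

Δu = (6.5 − 0.5)/3 = 2.
Midpoints: 1.5, 3.5, 5.5.
f(1.5) = 7.5, f(3.5) = 37.5, f(5.5) = 99.5.
Sum = Δu · [f(1.5) + f(3.5) + f(5.5)].
Sum = 289.

289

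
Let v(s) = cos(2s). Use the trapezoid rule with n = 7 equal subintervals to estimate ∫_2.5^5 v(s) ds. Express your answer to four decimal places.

Δs = (5 − 2.5)/7 = 5/14.
v(2.5) ≈ 0.2837, v(20/7) ≈ 0.8425, v(45/14) ≈ 0.9895, v(25/7) ≈ 0.6527, v(55/14) ≈ -0.0032, v(30/7) ≈ -0.6575, v(65/14) ≈ -0.9903, v(5) ≈ -0.8391.
T_7 = (Δs/2)·[v(s_0) + 2v(s_1) + ... + 2v(s_{6}) + v(s_7)].
Sum ≈ 0.1986.

0.1986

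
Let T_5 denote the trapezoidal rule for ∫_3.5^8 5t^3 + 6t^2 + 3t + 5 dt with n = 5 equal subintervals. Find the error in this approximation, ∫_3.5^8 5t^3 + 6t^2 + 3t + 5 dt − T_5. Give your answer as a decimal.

Exact integral: ∫_3.5^8 f(t) dt = 5970.796875.
T_5 = 6026.83875.
Error = 5970.796875 − 6026.83875 = -56.041875.

-56.041875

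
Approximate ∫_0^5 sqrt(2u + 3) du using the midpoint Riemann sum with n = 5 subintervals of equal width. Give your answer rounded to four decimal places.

13.9043

Δu = (5 − 0)/5 = 1.
Midpoints: 0.5, 1.5, 2.5, 3.5, 4.5.
f(0.5) ≈ 2.0000, f(1.5) ≈ 2.4495, f(2.5) ≈ 2.8284, f(3.5) ≈ 3.1623, f(4.5) ≈ 3.4641.
Sum = Δu · [f(0.5) + f(1.5) + f(2.5) + f(3.5) + f(4.5)].
Sum ≈ 13.9043.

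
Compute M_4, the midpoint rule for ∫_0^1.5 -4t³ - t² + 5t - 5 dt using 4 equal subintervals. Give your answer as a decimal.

Δt = (1.5 − 0)/4 = 0.375.
Midpoints: 0.1875, 0.5625, 0.9375, 1.3125.
f(0.1875) = -4223/1024, f(0.5625) = -3293/1024, f(0.9375) = -4595/1024, f(1.3125) = -9425/1024.
Sum = Δt · [f(0.1875) + f(0.5625) + f(0.9375) + f(1.3125)].
Sum = -7.88671875.

-7.88671875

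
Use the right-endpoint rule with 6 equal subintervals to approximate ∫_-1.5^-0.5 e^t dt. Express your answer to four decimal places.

0.4162

Δt = (-0.5 − (-1.5))/6 = 1/6.
Right endpoints: -4/3, -7/6, -1, -5/6, -2/3, -0.5.
f(-4/3) ≈ 0.2636, f(-7/6) ≈ 0.3114, f(-1) ≈ 0.3679, f(-5/6) ≈ 0.4346, f(-2/3) ≈ 0.5134, f(-0.5) ≈ 0.6065.
Sum = Δt · [f(-4/3) + f(-7/6) + f(-1) + ...].
Sum ≈ 0.4162.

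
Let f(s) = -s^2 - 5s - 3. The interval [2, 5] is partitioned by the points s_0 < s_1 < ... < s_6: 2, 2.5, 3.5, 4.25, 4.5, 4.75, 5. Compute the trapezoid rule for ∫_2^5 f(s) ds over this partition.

Subinterval widths: 0.5, 1, 0.75, 0.25, 0.25, 0.25.
f(2) = -17, f(2.5) = -21.75, f(3.5) = -32.75, f(4.25) = -42.3125, f(4.5) = -45.75, f(4.75) = -49.3125, f(5) = -53.
On each subinterval the trapezoid contributes (Δs_i/2)·[f(s_{i-1}) + f(s_i)].
Sum = -100.765625.

-100.765625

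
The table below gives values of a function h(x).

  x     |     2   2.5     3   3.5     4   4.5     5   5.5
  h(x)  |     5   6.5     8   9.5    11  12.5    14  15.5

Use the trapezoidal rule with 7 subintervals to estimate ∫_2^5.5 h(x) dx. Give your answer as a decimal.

35.875

Δx = 0.5.
T_7 = (0.5/2)·[5 + 2·6.5 + 2·8 + 2·9.5 + 2·11 + 2·12.5 + 2·14 + 15.5] = 35.875.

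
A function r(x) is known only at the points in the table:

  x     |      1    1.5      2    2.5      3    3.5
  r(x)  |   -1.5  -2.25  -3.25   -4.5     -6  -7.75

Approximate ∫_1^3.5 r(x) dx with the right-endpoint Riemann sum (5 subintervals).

Δx = 0.5.
Sum = 0.5·[(-2.25) + (-3.25) + (-4.5) + (-6) + (-7.75)] = -11.875.

-11.875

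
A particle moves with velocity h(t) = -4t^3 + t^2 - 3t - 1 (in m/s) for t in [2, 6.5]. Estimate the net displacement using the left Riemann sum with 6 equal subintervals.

Δt = (6.5 − 2)/6 = 0.75.
Left endpoints: 2, 2.75, 3.5, 4.25, 5, 5.75.
h(2) = -35, h(2.75) = -84.875, h(3.5) = -170.75, h(4.25) = -302.75, h(5) = -491, h(5.75) = -745.625.
Sum = Δt · [h(2) + h(2.75) + h(3.5) + ...].
Sum = -1372.5.

-1372.5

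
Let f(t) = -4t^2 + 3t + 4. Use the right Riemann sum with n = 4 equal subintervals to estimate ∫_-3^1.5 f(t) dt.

Δt = (1.5 − (-3))/4 = 1.125.
Right endpoints: -1.875, -0.75, 0.375, 1.5.
f(-1.875) = -15.6875, f(-0.75) = -0.5, f(0.375) = 4.5625, f(1.5) = -0.5.
Sum = Δt · [f(-1.875) + f(-0.75) + f(0.375) + f(1.5)].
Sum = -13.640625.

-13.640625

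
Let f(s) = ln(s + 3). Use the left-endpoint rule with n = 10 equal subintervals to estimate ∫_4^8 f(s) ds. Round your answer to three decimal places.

Δs = (8 − 4)/10 = 0.4.
Left endpoints: 4, 4.4, 4.8, 5.2, 5.6, 6, 6.4, 6.8, 7.2, 7.6.
f(4) ≈ 1.946, f(4.4) ≈ 2.001, f(4.8) ≈ 2.054, f(5.2) ≈ 2.104, f(5.6) ≈ 2.152, f(6) ≈ 2.197, f(6.4) ≈ 2.241, f(6.8) ≈ 2.282, f(7.2) ≈ 2.322, f(7.6) ≈ 2.361.
Sum = Δs · [f(4) + f(4.4) + f(4.8) + ...].
Sum ≈ 8.664.

8.664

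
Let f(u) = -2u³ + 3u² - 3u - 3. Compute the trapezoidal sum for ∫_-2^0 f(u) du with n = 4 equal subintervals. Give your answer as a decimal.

Δu = (0 − (-2))/4 = 0.5.
f(-2) = 31, f(-1.5) = 15, f(-1) = 5, f(-0.5) = -0.5, f(0) = -3.
T_4 = (Δu/2)·[f(u_0) + 2f(u_1) + 2f(u_2) + 2f(u_3) + f(u_4)].
Sum = 16.75.

16.75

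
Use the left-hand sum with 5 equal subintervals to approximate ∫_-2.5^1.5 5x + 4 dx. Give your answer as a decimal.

Δx = (1.5 − (-2.5))/5 = 0.8.
Left endpoints: -2.5, -1.7, -0.9, -0.1, 0.7.
f(-2.5) = -8.5, f(-1.7) = -4.5, f(-0.9) = -0.5, f(-0.1) = 3.5, f(0.7) = 7.5.
Sum = Δx · [f(-2.5) + f(-1.7) + f(-0.9) + f(-0.1) + f(0.7)].
Sum = -2.

-2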